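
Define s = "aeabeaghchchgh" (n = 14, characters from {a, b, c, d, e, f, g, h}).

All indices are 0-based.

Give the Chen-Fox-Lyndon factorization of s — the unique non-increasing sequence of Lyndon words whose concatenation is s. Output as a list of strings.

["ae", "abeaghchchgh"]

emit factor 1: 'ae' (i=0, period=2)
emit factor 2: 'abeaghchchgh' (i=2, period=12)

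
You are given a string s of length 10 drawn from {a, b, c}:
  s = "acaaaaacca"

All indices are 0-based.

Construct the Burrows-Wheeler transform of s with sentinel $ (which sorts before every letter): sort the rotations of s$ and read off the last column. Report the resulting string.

accaaa$acaa

rank  rotation     last
    0  $acaaaaacca  a
    1  a$acaaaaacc  c
    2  aaaaacca$ac  c
    3  aaaacca$aca  a
    4  aaacca$acaa  a
    5  aacca$acaaa  a
    6  acaaaaacca$  $
    7  acca$acaaaa  a
    8  ca$acaaaaac  c
    9  caaaaacca$a  a
   10  cca$acaaaaa  a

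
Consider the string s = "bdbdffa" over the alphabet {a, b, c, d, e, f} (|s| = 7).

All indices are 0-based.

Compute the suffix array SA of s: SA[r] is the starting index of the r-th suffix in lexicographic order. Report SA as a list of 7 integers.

rank | idx | suffix
   0 |   6 | a
   1 |   0 | bdbdffa
   2 |   2 | bdffa
   3 |   1 | dbdffa
   4 |   3 | dffa
   5 |   5 | fa
   6 |   4 | ffa

[6, 0, 2, 1, 3, 5, 4]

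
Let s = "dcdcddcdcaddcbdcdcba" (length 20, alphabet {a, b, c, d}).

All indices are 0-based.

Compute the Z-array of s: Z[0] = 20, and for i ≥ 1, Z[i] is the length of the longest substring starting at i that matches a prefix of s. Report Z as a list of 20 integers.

[20, 0, 3, 0, 1, 4, 0, 2, 0, 0, 1, 2, 0, 0, 4, 0, 2, 0, 0, 0]

Z[0]=20
i=1: outside box; Z[1]=0
i=2: outside box; Z[2]=3 scan→box=[2,5)
i=3: min(r-i=2, Z[1]=0)=0; Z[3]=0
i=4: min(r-i=1, Z[2]=3)=1; Z[4]=1
i=5: outside box; Z[5]=4 scan→box=[5,9)
i=6: min(r-i=3, Z[1]=0)=0; Z[6]=0
i=7: min(r-i=2, Z[2]=3)=2; Z[7]=2
i=8: min(r-i=1, Z[3]=0)=0; Z[8]=0
i=9: outside box; Z[9]=0
i=10: outside box; Z[10]=1 scan→box=[10,11)
i=11: outside box; Z[11]=2 scan→box=[11,13)
i=12: min(r-i=1, Z[1]=0)=0; Z[12]=0
i=13: outside box; Z[13]=0
i=14: outside box; Z[14]=4 scan→box=[14,18)
i=15: min(r-i=3, Z[1]=0)=0; Z[15]=0
i=16: min(r-i=2, Z[2]=3)=2; Z[16]=2
i=17: min(r-i=1, Z[3]=0)=0; Z[17]=0
i=18: outside box; Z[18]=0
i=19: outside box; Z[19]=0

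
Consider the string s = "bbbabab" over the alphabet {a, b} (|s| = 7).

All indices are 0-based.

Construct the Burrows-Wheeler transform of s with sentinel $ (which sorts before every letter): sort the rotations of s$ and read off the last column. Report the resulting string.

bbbaabb$

rank  rotation  last
    0  $bbbabab  b
    1  ab$bbbab  b
    2  abab$bbb  b
    3  b$bbbaba  a
    4  bab$bbba  a
    5  babab$bb  b
    6  bbabab$b  b
    7  bbbabab$  $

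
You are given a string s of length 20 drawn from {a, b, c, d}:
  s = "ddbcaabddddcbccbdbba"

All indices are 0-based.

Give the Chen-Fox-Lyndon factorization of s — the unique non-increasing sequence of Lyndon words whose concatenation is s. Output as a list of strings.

emit factor 1: 'd' (i=0, period=1)
emit factor 2: 'd' (i=1, period=1)
emit factor 3: 'bc' (i=2, period=2)
emit factor 4: 'aabddddcbccbdbb' (i=4, period=15)
emit factor 5: 'a' (i=19, period=1)

["d", "d", "bc", "aabddddcbccbdbb", "a"]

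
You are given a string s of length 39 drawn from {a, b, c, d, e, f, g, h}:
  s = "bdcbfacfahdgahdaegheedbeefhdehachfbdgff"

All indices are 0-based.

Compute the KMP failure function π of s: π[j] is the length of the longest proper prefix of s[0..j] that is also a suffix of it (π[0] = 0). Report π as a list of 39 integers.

[0, 0, 0, 1, 0, 0, 0, 0, 0, 0, 0, 0, 0, 0, 0, 0, 0, 0, 0, 0, 0, 0, 1, 0, 0, 0, 0, 0, 0, 0, 0, 0, 0, 0, 1, 2, 0, 0, 0]

π[0] = 0
j=1 s[j]='d': π[1]=0 (border '')
j=2 s[j]='c': π[2]=0 (border '')
j=3 s[j]='b': π[3]=1 (border 'b')
j=4 s[j]='f': k: 1→0; π[4]=0 (border '')
j=5 s[j]='a': π[5]=0 (border '')
j=6 s[j]='c': π[6]=0 (border '')
j=7 s[j]='f': π[7]=0 (border '')
j=8 s[j]='a': π[8]=0 (border '')
j=9 s[j]='h': π[9]=0 (border '')
j=10 s[j]='d': π[10]=0 (border '')
j=11 s[j]='g': π[11]=0 (border '')
j=12 s[j]='a': π[12]=0 (border '')
j=13 s[j]='h': π[13]=0 (border '')
j=14 s[j]='d': π[14]=0 (border '')
j=15 s[j]='a': π[15]=0 (border '')
j=16 s[j]='e': π[16]=0 (border '')
j=17 s[j]='g': π[17]=0 (border '')
j=18 s[j]='h': π[18]=0 (border '')
j=19 s[j]='e': π[19]=0 (border '')
j=20 s[j]='e': π[20]=0 (border '')
j=21 s[j]='d': π[21]=0 (border '')
j=22 s[j]='b': π[22]=1 (border 'b')
j=23 s[j]='e': k: 1→0; π[23]=0 (border '')
j=24 s[j]='e': π[24]=0 (border '')
j=25 s[j]='f': π[25]=0 (border '')
j=26 s[j]='h': π[26]=0 (border '')
j=27 s[j]='d': π[27]=0 (border '')
j=28 s[j]='e': π[28]=0 (border '')
j=29 s[j]='h': π[29]=0 (border '')
j=30 s[j]='a': π[30]=0 (border '')
j=31 s[j]='c': π[31]=0 (border '')
j=32 s[j]='h': π[32]=0 (border '')
j=33 s[j]='f': π[33]=0 (border '')
j=34 s[j]='b': π[34]=1 (border 'b')
j=35 s[j]='d': π[35]=2 (border 'bd')
j=36 s[j]='g': k: 2→0; π[36]=0 (border '')
j=37 s[j]='f': π[37]=0 (border '')
j=38 s[j]='f': π[38]=0 (border '')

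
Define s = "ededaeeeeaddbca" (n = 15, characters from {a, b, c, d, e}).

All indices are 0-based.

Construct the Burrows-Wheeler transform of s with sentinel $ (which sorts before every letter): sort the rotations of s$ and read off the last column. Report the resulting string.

aceddbedaeed$eea

rank  rotation          last
    0  $ededaeeeeaddbca  a
    1  a$ededaeeeeaddbc  c
    2  addbca$ededaeeee  e
    3  aeeeeaddbca$eded  d
    4  bca$ededaeeeeadd  d
    5  ca$ededaeeeeaddb  b
    6  daeeeeaddbca$ede  e
    7  dbca$ededaeeeead  d
    8  ddbca$ededaeeeea  a
    9  dedaeeeeaddbca$e  e
   10  eaddbca$ededaeee  e
   11  edaeeeeaddbca$ed  d
   12  ededaeeeeaddbca$  $
   13  eeaddbca$ededaee  e
   14  eeeaddbca$ededae  e
   15  eeeeaddbca$ededa  a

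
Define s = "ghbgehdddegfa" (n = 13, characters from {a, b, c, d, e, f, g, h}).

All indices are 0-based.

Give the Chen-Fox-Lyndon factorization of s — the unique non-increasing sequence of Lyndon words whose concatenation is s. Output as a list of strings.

["gh", "bgehdddegf", "a"]

emit factor 1: 'gh' (i=0, period=2)
emit factor 2: 'bgehdddegf' (i=2, period=10)
emit factor 3: 'a' (i=12, period=1)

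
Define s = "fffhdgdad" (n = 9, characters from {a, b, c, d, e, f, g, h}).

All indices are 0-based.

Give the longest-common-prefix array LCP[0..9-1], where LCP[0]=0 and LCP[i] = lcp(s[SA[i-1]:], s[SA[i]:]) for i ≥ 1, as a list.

rank | idx | suffix
   0 |   7 | ad
   1 |   8 | d
   2 |   6 | dad
   3 |   4 | dgdad
   4 |   0 | fffhdgdad
   5 |   1 | ffhdgdad
   6 |   2 | fhdgdad
   7 |   5 | gdad
   8 |   3 | hdgdad

SA = [7, 8, 6, 4, 0, 1, 2, 5, 3]
rank  pair      lcp
   1  s[7:],s[8:]  0  ''
   2  s[8:],s[6:]  1  'd'
   3  s[6:],s[4:]  1  'd'
   4  s[4:],s[0:]  0  ''
   5  s[0:],s[1:]  2  'ff'
   6  s[1:],s[2:]  1  'f'
   7  s[2:],s[5:]  0  ''
   8  s[5:],s[3:]  0  ''

[0, 0, 1, 1, 0, 2, 1, 0, 0]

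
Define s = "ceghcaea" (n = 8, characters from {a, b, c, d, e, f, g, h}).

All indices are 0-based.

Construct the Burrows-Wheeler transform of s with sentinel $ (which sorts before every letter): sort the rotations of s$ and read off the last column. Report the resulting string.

rank  rotation   last
    0  $ceghcaea  a
    1  a$ceghcae  e
    2  aea$ceghc  c
    3  caea$cegh  h
    4  ceghcaea$  $
    5  ea$ceghca  a
    6  eghcaea$c  c
    7  ghcaea$ce  e
    8  hcaea$ceg  g

aech$aceg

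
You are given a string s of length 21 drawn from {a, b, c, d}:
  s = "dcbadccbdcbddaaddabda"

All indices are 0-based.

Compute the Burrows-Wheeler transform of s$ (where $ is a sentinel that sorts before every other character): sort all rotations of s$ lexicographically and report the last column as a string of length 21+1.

rank  rotation                last
    0  $dcbadccbdcbddaaddabda  a
    1  a$dcbadccbdcbddaaddabd  d
    2  aaddabda$dcbadccbdcbdd  d
    3  abda$dcbadccbdcbddaadd  d
    4  adccbdcbddaaddabda$dcb  b
    5  addabda$dcbadccbdcbdda  a
    6  badccbdcbddaaddabda$dc  c
    7  bda$dcbadccbdcbddaadda  a
    8  bdcbddaaddabda$dcbadcc  c
    9  bddaaddabda$dcbadccbdc  c
   10  cbadccbdcbddaaddabda$d  d
   11  cbdcbddaaddabda$dcbadc  c
   12  cbddaaddabda$dcbadccbd  d
   13  ccbdcbddaaddabda$dcbad  d
   14  da$dcbadccbdcbddaaddab  b
   15  daaddabda$dcbadccbdcbd  d
   16  dabda$dcbadccbdcbddaad  d
   17  dcbadccbdcbddaaddabda$  $
   18  dcbddaaddabda$dcbadccb  b
   19  dccbdcbddaaddabda$dcba  a
   20  ddaaddabda$dcbadccbdcb  b
   21  ddabda$dcbadccbdcbddaa  a

adddbacaccdcddbdd$baba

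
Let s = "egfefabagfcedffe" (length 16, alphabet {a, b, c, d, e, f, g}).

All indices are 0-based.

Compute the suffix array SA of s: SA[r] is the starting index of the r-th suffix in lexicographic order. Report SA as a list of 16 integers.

[5, 7, 6, 10, 12, 15, 11, 3, 0, 4, 9, 14, 2, 13, 8, 1]

rank | idx | suffix
   0 |   5 | abagfcedffe
   1 |   7 | agfcedffe
   2 |   6 | bagfcedffe
   3 |  10 | cedffe
   4 |  12 | dffe
   5 |  15 | e
   6 |  11 | edffe
   7 |   3 | efabagfcedffe
   8 |   0 | egfefabagfcedffe
   9 |   4 | fabagfcedffe
  10 |   9 | fcedffe
  11 |  14 | fe
  12 |   2 | fefabagfcedffe
  13 |  13 | ffe
  14 |   8 | gfcedffe
  15 |   1 | gfefabagfcedffe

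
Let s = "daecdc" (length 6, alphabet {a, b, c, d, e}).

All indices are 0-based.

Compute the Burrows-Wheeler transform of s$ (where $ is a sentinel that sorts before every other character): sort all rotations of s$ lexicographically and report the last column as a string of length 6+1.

rank  rotation last
    0  $daecdc  c
    1  aecdc$d  d
    2  c$daecd  d
    3  cdc$dae  e
    4  daecdc$  $
    5  dc$daec  c
    6  ecdc$da  a

cdde$ca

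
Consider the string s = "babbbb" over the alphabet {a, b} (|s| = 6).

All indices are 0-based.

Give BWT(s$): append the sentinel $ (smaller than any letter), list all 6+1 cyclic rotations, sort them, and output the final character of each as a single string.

rank  rotation last
    0  $babbbb  b
    1  abbbb$b  b
    2  b$babbb  b
    3  babbbb$  $
    4  bb$babb  b
    5  bbb$bab  b
    6  bbbb$ba  a

bbb$bba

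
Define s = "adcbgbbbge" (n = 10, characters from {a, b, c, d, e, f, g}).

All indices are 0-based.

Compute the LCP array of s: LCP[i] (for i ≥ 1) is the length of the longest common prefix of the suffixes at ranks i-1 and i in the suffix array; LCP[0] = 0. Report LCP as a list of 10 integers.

rank | idx | suffix
   0 |   0 | adcbgbbbge
   1 |   5 | bbbge
   2 |   6 | bbge
   3 |   3 | bgbbbge
   4 |   7 | bge
   5 |   2 | cbgbbbge
   6 |   1 | dcbgbbbge
   7 |   9 | e
   8 |   4 | gbbbge
   9 |   8 | ge

SA = [0, 5, 6, 3, 7, 2, 1, 9, 4, 8]
[i] adj suffixes → lcp
  [1] 0/5 → 0 ('')
  [2] 5/6 → 2 ('bb')
  [3] 6/3 → 1 ('b')
  [4] 3/7 → 2 ('bg')
  [5] 7/2 → 0 ('')
  [6] 2/1 → 0 ('')
  [7] 1/9 → 0 ('')
  [8] 9/4 → 0 ('')
  [9] 4/8 → 1 ('g')

[0, 0, 2, 1, 2, 0, 0, 0, 0, 1]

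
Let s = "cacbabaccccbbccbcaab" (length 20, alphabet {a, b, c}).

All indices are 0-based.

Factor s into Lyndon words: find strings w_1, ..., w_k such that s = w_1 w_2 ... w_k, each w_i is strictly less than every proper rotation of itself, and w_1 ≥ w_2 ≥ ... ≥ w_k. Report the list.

["c", "acb", "abaccccbbccbc", "aab"]

emit factor 1: 'c' (i=0, period=1)
emit factor 2: 'acb' (i=1, period=3)
emit factor 3: 'abaccccbbccbc' (i=4, period=13)
emit factor 4: 'aab' (i=17, period=3)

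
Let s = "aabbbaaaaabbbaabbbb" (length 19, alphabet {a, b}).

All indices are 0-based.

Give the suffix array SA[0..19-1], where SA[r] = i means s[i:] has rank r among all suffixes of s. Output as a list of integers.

sorted suffixes:
  #0 SA[0]=5  'aaaaabbbaabbbb'
  #1 SA[1]=6  'aaaabbbaabbbb'
  #2 SA[2]=7  'aaabbbaabbbb'
  #3 SA[3]=0  'aabbbaaaaabbbaabbbb'
  #4 SA[4]=8  'aabbbaabbbb'
  #5 SA[5]=13  'aabbbb'
  #6 SA[6]=1  'abbbaaaaabbbaabbbb'
  #7 SA[7]=9  'abbbaabbbb'
  #8 SA[8]=14  'abbbb'
  #9 SA[9]=18  'b'
  #10 SA[10]=4  'baaaaabbbaabbbb'
  #11 SA[11]=12  'baabbbb'
  #12 SA[12]=17  'bb'
  #13 SA[13]=3  'bbaaaaabbbaabbbb'
  #14 SA[14]=11  'bbaabbbb'
  #15 SA[15]=16  'bbb'
  #16 SA[16]=2  'bbbaaaaabbbaabbbb'
  #17 SA[17]=10  'bbbaabbbb'
  #18 SA[18]=15  'bbbb'

[5, 6, 7, 0, 8, 13, 1, 9, 14, 18, 4, 12, 17, 3, 11, 16, 2, 10, 15]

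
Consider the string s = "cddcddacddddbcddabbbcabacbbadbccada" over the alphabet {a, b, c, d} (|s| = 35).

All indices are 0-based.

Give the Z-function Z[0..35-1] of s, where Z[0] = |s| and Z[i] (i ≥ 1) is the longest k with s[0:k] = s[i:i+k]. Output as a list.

[35, 0, 0, 3, 0, 0, 0, 3, 0, 0, 0, 0, 0, 3, 0, 0, 0, 0, 0, 0, 1, 0, 0, 0, 1, 0, 0, 0, 0, 0, 1, 1, 0, 0, 0]

Z[0]=35
i=1: outside box; Z[1]=0
i=2: outside box; Z[2]=0
i=3: outside box; Z[3]=3 scan→box=[3,6)
i=4: min(r-i=2, Z[1]=0)=0; Z[4]=0
i=5: min(r-i=1, Z[2]=0)=0; Z[5]=0
i=6: outside box; Z[6]=0
i=7: outside box; Z[7]=3 scan→box=[7,10)
i=8: min(r-i=2, Z[1]=0)=0; Z[8]=0
i=9: min(r-i=1, Z[2]=0)=0; Z[9]=0
i=10: outside box; Z[10]=0
i=11: outside box; Z[11]=0
i=12: outside box; Z[12]=0
i=13: outside box; Z[13]=3 scan→box=[13,16)
i=14: min(r-i=2, Z[1]=0)=0; Z[14]=0
i=15: min(r-i=1, Z[2]=0)=0; Z[15]=0
i=16: outside box; Z[16]=0
i=17: outside box; Z[17]=0
i=18: outside box; Z[18]=0
i=19: outside box; Z[19]=0
i=20: outside box; Z[20]=1 scan→box=[20,21)
i=21: outside box; Z[21]=0
i=22: outside box; Z[22]=0
i=23: outside box; Z[23]=0
i=24: outside box; Z[24]=1 scan→box=[24,25)
i=25: outside box; Z[25]=0
i=26: outside box; Z[26]=0
i=27: outside box; Z[27]=0
i=28: outside box; Z[28]=0
i=29: outside box; Z[29]=0
i=30: outside box; Z[30]=1 scan→box=[30,31)
i=31: outside box; Z[31]=1 scan→box=[31,32)
i=32: outside box; Z[32]=0
i=33: outside box; Z[33]=0
i=34: outside box; Z[34]=0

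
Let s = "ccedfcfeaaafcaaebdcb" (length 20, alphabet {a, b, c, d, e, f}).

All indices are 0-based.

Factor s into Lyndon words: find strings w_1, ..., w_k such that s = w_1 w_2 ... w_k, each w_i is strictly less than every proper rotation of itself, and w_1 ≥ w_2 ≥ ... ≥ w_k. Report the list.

emit factor 1: 'ccedfcfe' (i=0, period=8)
emit factor 2: 'aaafcaaebdcb' (i=8, period=12)

["ccedfcfe", "aaafcaaebdcb"]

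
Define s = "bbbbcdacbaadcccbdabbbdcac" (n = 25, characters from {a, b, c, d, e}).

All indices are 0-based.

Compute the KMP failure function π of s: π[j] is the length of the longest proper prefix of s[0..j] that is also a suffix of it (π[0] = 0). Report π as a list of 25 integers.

π[0] = 0
j=1 s[j]='b': π[1]=1 (border 'b')
j=2 s[j]='b': π[2]=2 (border 'bb')
j=3 s[j]='b': π[3]=3 (border 'bbb')
j=4 s[j]='c': k: 3→2→1→0; π[4]=0 (border '')
j=5 s[j]='d': π[5]=0 (border '')
j=6 s[j]='a': π[6]=0 (border '')
j=7 s[j]='c': π[7]=0 (border '')
j=8 s[j]='b': π[8]=1 (border 'b')
j=9 s[j]='a': k: 1→0; π[9]=0 (border '')
j=10 s[j]='a': π[10]=0 (border '')
j=11 s[j]='d': π[11]=0 (border '')
j=12 s[j]='c': π[12]=0 (border '')
j=13 s[j]='c': π[13]=0 (border '')
j=14 s[j]='c': π[14]=0 (border '')
j=15 s[j]='b': π[15]=1 (border 'b')
j=16 s[j]='d': k: 1→0; π[16]=0 (border '')
j=17 s[j]='a': π[17]=0 (border '')
j=18 s[j]='b': π[18]=1 (border 'b')
j=19 s[j]='b': π[19]=2 (border 'bb')
j=20 s[j]='b': π[20]=3 (border 'bbb')
j=21 s[j]='d': k: 3→2→1→0; π[21]=0 (border '')
j=22 s[j]='c': π[22]=0 (border '')
j=23 s[j]='a': π[23]=0 (border '')
j=24 s[j]='c': π[24]=0 (border '')

[0, 1, 2, 3, 0, 0, 0, 0, 1, 0, 0, 0, 0, 0, 0, 1, 0, 0, 1, 2, 3, 0, 0, 0, 0]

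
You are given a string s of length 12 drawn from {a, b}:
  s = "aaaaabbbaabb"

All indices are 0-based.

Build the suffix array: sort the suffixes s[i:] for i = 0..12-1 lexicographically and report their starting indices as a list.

rank→(start, suffix):
  0 → (0, 'aaaaabbbaabb')
  1 → (1, 'aaaabbbaabb')
  2 → (2, 'aaabbbaabb')
  3 → (8, 'aabb')
  4 → (3, 'aabbbaabb')
  5 → (9, 'abb')
  6 → (4, 'abbbaabb')
  7 → (11, 'b')
  8 → (7, 'baabb')
  9 → (10, 'bb')
  10 → (6, 'bbaabb')
  11 → (5, 'bbbaabb')

[0, 1, 2, 8, 3, 9, 4, 11, 7, 10, 6, 5]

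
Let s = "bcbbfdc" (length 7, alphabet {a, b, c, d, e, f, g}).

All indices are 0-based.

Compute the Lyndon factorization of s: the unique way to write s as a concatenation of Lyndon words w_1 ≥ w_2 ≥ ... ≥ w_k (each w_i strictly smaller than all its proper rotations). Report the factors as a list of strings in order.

["bc", "bbfdc"]

emit factor 1: 'bc' (i=0, period=2)
emit factor 2: 'bbfdc' (i=2, period=5)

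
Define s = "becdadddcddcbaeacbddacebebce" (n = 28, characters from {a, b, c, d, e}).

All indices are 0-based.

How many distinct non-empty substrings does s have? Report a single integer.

rank→(start, suffix):
  0 → (15, 'acbddacebebce')
  1 → (20, 'acebebce')
  2 → (4, 'adddcddcbaeacbddacebebce')
  3 → (13, 'aeacbddacebebce')
  4 → (12, 'baeacbddacebebce')
  5 → (25, 'bce')
  6 → (17, 'bddacebebce')
  7 → (23, 'bebce')
  8 → (0, 'becdadddcddcbaeacbddacebebce')
  9 → (11, 'cbaeacbddacebebce')
  10 → (16, 'cbddacebebce')
  11 → (2, 'cdadddcddcbaeacbddacebebce')
  12 → (8, 'cddcbaeacbddacebebce')
  13 → (26, 'ce')
  14 → (21, 'cebebce')
  15 → (19, 'dacebebce')
  16 → (3, 'dadddcddcbaeacbddacebebce')
  17 → (10, 'dcbaeacbddacebebce')
  18 → (7, 'dcddcbaeacbddacebebce')
  19 → (18, 'ddacebebce')
  20 → (9, 'ddcbaeacbddacebebce')
  21 → (6, 'ddcddcbaeacbddacebebce')
  22 → (5, 'dddcddcbaeacbddacebebce')
  23 → (27, 'e')
  24 → (14, 'eacbddacebebce')
  25 → (24, 'ebce')
  26 → (22, 'ebebce')
  27 → (1, 'ecdadddcddcbaeacbddacebebce')

SA = [15, 20, 4, 13, 12, 25, 17, 23, 0, 11, 16, 2, 8, 26, 21, 19, 3, 10, 7, 18, 9, 6, 5, 27, 14, 24, 22, 1]
[i] adj suffixes → lcp
  [1] 15/20 → 2 ('ac')
  [2] 20/4 → 1 ('a')
  [3] 4/13 → 1 ('a')
  [4] 13/12 → 0 ('')
  [5] 12/25 → 1 ('b')
  [6] 25/17 → 1 ('b')
  [7] 17/23 → 1 ('b')
  [8] 23/0 → 2 ('be')
  [9] 0/11 → 0 ('')
  [10] 11/16 → 2 ('cb')
  [11] 16/2 → 1 ('c')
  [12] 2/8 → 2 ('cd')
  [13] 8/26 → 1 ('c')
  [14] 26/21 → 2 ('ce')
  [15] 21/19 → 0 ('')
  [16] 19/3 → 2 ('da')
  [17] 3/10 → 1 ('d')
  [18] 10/7 → 2 ('dc')
  [19] 7/18 → 1 ('d')
  [20] 18/9 → 2 ('dd')
  [21] 9/6 → 3 ('ddc')
  [22] 6/5 → 2 ('dd')
  [23] 5/27 → 0 ('')
  [24] 27/14 → 1 ('e')
  [25] 14/24 → 1 ('e')
  [26] 24/22 → 2 ('eb')
  [27] 22/1 → 1 ('e')

n(n+1)/2 = 28·29/2 = 406
Σ LCP = 0 + 2 + 1 + 1 + 0 + 1 + 1 + 1 + 2 + 0 + 2 + 1 + 2 + 1 + 2 + 0 + 2 + 1 + 2 + 1 + 2 + 3 + 2 + 0 + 1 + 1 + 2 + 1 = 35
distinct = 406 − 35 = 371

371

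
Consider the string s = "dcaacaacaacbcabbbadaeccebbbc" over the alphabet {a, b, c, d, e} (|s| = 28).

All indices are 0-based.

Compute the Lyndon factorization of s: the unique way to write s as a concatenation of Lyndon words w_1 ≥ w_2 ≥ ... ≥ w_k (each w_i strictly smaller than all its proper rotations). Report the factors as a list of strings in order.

["d", "c", "aacaacaacbcabbbadaeccebbbc"]

emit factor 1: 'd' (i=0, period=1)
emit factor 2: 'c' (i=1, period=1)
emit factor 3: 'aacaacaacbcabbbadaeccebbbc' (i=2, period=26)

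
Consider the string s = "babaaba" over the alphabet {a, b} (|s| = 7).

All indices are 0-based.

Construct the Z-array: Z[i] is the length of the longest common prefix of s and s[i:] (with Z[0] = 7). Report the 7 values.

Z[0]=7
i=1: fresh scan; Z[1]=0
i=2: fresh scan; Z[2]=2 scan→box=[2,4)
i=3: min(r-i=1, Z[1]=0)=0; Z[3]=0
i=4: fresh scan; Z[4]=0
i=5: fresh scan; Z[5]=2 scan→box=[5,7)
i=6: min(r-i=1, Z[1]=0)=0; Z[6]=0

[7, 0, 2, 0, 0, 2, 0]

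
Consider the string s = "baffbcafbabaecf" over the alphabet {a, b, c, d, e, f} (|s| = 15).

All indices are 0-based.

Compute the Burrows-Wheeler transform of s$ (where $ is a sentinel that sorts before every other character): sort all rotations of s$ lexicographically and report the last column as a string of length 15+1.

fbbcbfa$fbeacafa

rank  rotation          last
    0  $baffbcafbabaecf  f
    1  abaecf$baffbcafb  b
    2  aecf$baffbcafbab  b
    3  afbabaecf$baffbc  c
    4  affbcafbabaecf$b  b
    5  babaecf$baffbcaf  f
    6  baecf$baffbcafba  a
    7  baffbcafbabaecf$  $
    8  bcafbabaecf$baff  f
    9  cafbabaecf$baffb  b
   10  cf$baffbcafbabae  e
   11  ecf$baffbcafbaba  a
   12  f$baffbcafbabaec  c
   13  fbabaecf$baffbca  a
   14  fbcafbabaecf$baf  f
   15  ffbcafbabaecf$ba  a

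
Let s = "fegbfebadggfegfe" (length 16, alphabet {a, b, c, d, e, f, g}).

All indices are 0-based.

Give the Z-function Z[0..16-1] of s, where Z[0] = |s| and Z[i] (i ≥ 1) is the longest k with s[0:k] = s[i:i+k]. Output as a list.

[16, 0, 0, 0, 2, 0, 0, 0, 0, 0, 0, 3, 0, 0, 2, 0]

Z[0]=16
i=1: fresh scan; Z[1]=0
i=2: fresh scan; Z[2]=0
i=3: fresh scan; Z[3]=0
i=4: fresh scan; Z[4]=2 scan→box=[4,6)
i=5: min(r-i=1, Z[1]=0)=0; Z[5]=0
i=6: fresh scan; Z[6]=0
i=7: fresh scan; Z[7]=0
i=8: fresh scan; Z[8]=0
i=9: fresh scan; Z[9]=0
i=10: fresh scan; Z[10]=0
i=11: fresh scan; Z[11]=3 scan→box=[11,14)
i=12: min(r-i=2, Z[1]=0)=0; Z[12]=0
i=13: min(r-i=1, Z[2]=0)=0; Z[13]=0
i=14: fresh scan; Z[14]=2 scan→box=[14,16)
i=15: min(r-i=1, Z[1]=0)=0; Z[15]=0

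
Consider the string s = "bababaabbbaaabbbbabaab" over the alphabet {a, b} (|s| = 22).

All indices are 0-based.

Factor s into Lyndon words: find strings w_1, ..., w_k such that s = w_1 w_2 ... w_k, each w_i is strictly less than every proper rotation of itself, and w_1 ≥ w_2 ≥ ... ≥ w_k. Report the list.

emit factor 1: 'b' (i=0, period=1)
emit factor 2: 'ab' (i=1, period=2)
emit factor 3: 'ab' (i=3, period=2)
emit factor 4: 'aabbb' (i=5, period=5)
emit factor 5: 'aaabbbbabaab' (i=10, period=12)

["b", "ab", "ab", "aabbb", "aaabbbbabaab"]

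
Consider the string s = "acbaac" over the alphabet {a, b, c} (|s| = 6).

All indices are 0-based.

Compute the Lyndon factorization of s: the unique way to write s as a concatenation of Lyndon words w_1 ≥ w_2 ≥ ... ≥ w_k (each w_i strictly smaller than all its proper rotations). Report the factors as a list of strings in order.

emit factor 1: 'acb' (i=0, period=3)
emit factor 2: 'aac' (i=3, period=3)

["acb", "aac"]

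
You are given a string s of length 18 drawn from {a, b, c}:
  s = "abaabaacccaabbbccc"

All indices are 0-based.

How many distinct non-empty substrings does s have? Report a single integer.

rank→(start, suffix):
  0 → (2, 'aabaacccaabbbccc')
  1 → (10, 'aabbbccc')
  2 → (5, 'aacccaabbbccc')
  3 → (0, 'abaabaacccaabbbccc')
  4 → (3, 'abaacccaabbbccc')
  5 → (11, 'abbbccc')
  6 → (6, 'acccaabbbccc')
  7 → (1, 'baabaacccaabbbccc')
  8 → (4, 'baacccaabbbccc')
  9 → (12, 'bbbccc')
  10 → (13, 'bbccc')
  11 → (14, 'bccc')
  12 → (17, 'c')
  13 → (9, 'caabbbccc')
  14 → (16, 'cc')
  15 → (8, 'ccaabbbccc')
  16 → (15, 'ccc')
  17 → (7, 'cccaabbbccc')

SA = [2, 10, 5, 0, 3, 11, 6, 1, 4, 12, 13, 14, 17, 9, 16, 8, 15, 7]
[i] adj suffixes → lcp
  [1] 2/10 → 3 ('aab')
  [2] 10/5 → 2 ('aa')
  [3] 5/0 → 1 ('a')
  [4] 0/3 → 4 ('abaa')
  [5] 3/11 → 2 ('ab')
  [6] 11/6 → 1 ('a')
  [7] 6/1 → 0 ('')
  [8] 1/4 → 3 ('baa')
  [9] 4/12 → 1 ('b')
  [10] 12/13 → 2 ('bb')
  [11] 13/14 → 1 ('b')
  [12] 14/17 → 0 ('')
  [13] 17/9 → 1 ('c')
  [14] 9/16 → 1 ('c')
  [15] 16/8 → 2 ('cc')
  [16] 8/15 → 2 ('cc')
  [17] 15/7 → 3 ('ccc')

n(n+1)/2 = 18·19/2 = 171
Σ LCP = 0 + 3 + 2 + 1 + 4 + 2 + 1 + 0 + 3 + 1 + 2 + 1 + 0 + 1 + 1 + 2 + 2 + 3 = 29
distinct = 171 − 29 = 142

142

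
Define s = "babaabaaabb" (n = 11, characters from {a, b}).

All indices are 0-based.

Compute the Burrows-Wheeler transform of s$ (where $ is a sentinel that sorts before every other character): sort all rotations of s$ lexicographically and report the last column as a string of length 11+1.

bbbaababaa$a

rank  rotation      last
    0  $babaabaaabb  b
    1  aaabb$babaab  b
    2  aabaaabb$bab  b
    3  aabb$babaaba  a
    4  abaaabb$baba  a
    5  abaabaaabb$b  b
    6  abb$babaabaa  a
    7  b$babaabaaab  b
    8  baaabb$babaa  a
    9  baabaaabb$ba  a
   10  babaabaaabb$  $
   11  bb$babaabaaa  a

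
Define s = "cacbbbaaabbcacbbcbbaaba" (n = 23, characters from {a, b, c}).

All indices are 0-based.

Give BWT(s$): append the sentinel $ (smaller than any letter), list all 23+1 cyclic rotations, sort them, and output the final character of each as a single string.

rank  rotation                  last
    0  $cacbbbaaabbcacbbcbbaaba  a
    1  a$cacbbbaaabbcacbbcbbaab  b
    2  aaabbcacbbcbbaaba$cacbbb  b
    3  aaba$cacbbbaaabbcacbbcbb  b
    4  aabbcacbbcbbaaba$cacbbba  a
    5  aba$cacbbbaaabbcacbbcbba  a
    6  abbcacbbcbbaaba$cacbbbaa  a
    7  acbbbaaabbcacbbcbbaaba$c  c
    8  acbbcbbaaba$cacbbbaaabbc  c
    9  ba$cacbbbaaabbcacbbcbbaa  a
   10  baaabbcacbbcbbaaba$cacbb  b
   11  baaba$cacbbbaaabbcacbbcb  b
   12  bbaaabbcacbbcbbaaba$cacb  b
   13  bbaaba$cacbbbaaabbcacbbc  c
   14  bbbaaabbcacbbcbbaaba$cac  c
   15  bbcacbbcbbaaba$cacbbbaaa  a
   16  bbcbbaaba$cacbbbaaabbcac  c
   17  bcacbbcbbaaba$cacbbbaaab  b
   18  bcbbaaba$cacbbbaaabbcacb  b
   19  cacbbbaaabbcacbbcbbaaba$  $
   20  cacbbcbbaaba$cacbbbaaabb  b
   21  cbbaaba$cacbbbaaabbcacbb  b
   22  cbbbaaabbcacbbcbbaaba$ca  a
   23  cbbcbbaaba$cacbbbaaabbca  a

abbbaaaccabbbccacbb$bbaa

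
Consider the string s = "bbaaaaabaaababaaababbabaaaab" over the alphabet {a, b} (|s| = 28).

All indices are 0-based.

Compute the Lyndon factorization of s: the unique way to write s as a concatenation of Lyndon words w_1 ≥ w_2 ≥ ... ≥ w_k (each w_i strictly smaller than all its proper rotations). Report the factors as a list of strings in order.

["b", "b", "aaaaabaaababaaababbabaaaab"]

emit factor 1: 'b' (i=0, period=1)
emit factor 2: 'b' (i=1, period=1)
emit factor 3: 'aaaaabaaababaaababbabaaaab' (i=2, period=26)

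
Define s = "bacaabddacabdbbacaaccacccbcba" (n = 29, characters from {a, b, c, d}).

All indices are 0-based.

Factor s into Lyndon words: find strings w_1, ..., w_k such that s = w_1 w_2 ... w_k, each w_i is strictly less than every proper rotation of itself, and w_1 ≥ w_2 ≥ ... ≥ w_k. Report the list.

emit factor 1: 'b' (i=0, period=1)
emit factor 2: 'ac' (i=1, period=2)
emit factor 3: 'aabddacabdbbacaaccacccbcb' (i=3, period=25)
emit factor 4: 'a' (i=28, period=1)

["b", "ac", "aabddacabdbbacaaccacccbcb", "a"]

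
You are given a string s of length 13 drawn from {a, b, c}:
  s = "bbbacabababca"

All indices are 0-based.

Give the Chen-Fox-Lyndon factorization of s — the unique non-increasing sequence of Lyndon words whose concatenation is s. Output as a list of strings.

["b", "b", "b", "ac", "abababc", "a"]

emit factor 1: 'b' (i=0, period=1)
emit factor 2: 'b' (i=1, period=1)
emit factor 3: 'b' (i=2, period=1)
emit factor 4: 'ac' (i=3, period=2)
emit factor 5: 'abababc' (i=5, period=7)
emit factor 6: 'a' (i=12, period=1)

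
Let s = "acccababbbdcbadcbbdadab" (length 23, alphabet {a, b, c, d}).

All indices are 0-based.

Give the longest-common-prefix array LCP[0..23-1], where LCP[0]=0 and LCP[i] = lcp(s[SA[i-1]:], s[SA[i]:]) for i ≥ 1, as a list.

sorted suffixes:
  #0 SA[0]=21  'ab'
  #1 SA[1]=4  'ababbbdcbadcbbdadab'
  #2 SA[2]=6  'abbbdcbadcbbdadab'
  #3 SA[3]=0  'acccababbbdcbadcbbdadab'
  #4 SA[4]=19  'adab'
  #5 SA[5]=13  'adcbbdadab'
  #6 SA[6]=22  'b'
  #7 SA[7]=5  'babbbdcbadcbbdadab'
  #8 SA[8]=12  'badcbbdadab'
  #9 SA[9]=7  'bbbdcbadcbbdadab'
  #10 SA[10]=16  'bbdadab'
  #11 SA[11]=8  'bbdcbadcbbdadab'
  #12 SA[12]=17  'bdadab'
  #13 SA[13]=9  'bdcbadcbbdadab'
  #14 SA[14]=3  'cababbbdcbadcbbdadab'
  #15 SA[15]=11  'cbadcbbdadab'
  #16 SA[16]=15  'cbbdadab'
  #17 SA[17]=2  'ccababbbdcbadcbbdadab'
  #18 SA[18]=1  'cccababbbdcbadcbbdadab'
  #19 SA[19]=20  'dab'
  #20 SA[20]=18  'dadab'
  #21 SA[21]=10  'dcbadcbbdadab'
  #22 SA[22]=14  'dcbbdadab'

SA = [21, 4, 6, 0, 19, 13, 22, 5, 12, 7, 16, 8, 17, 9, 3, 11, 15, 2, 1, 20, 18, 10, 14]
[i] adj suffixes → lcp
  [1] 21/4 → 2 ('ab')
  [2] 4/6 → 2 ('ab')
  [3] 6/0 → 1 ('a')
  [4] 0/19 → 1 ('a')
  [5] 19/13 → 2 ('ad')
  [6] 13/22 → 0 ('')
  [7] 22/5 → 1 ('b')
  [8] 5/12 → 2 ('ba')
  [9] 12/7 → 1 ('b')
  [10] 7/16 → 2 ('bb')
  [11] 16/8 → 3 ('bbd')
  [12] 8/17 → 1 ('b')
  [13] 17/9 → 2 ('bd')
  [14] 9/3 → 0 ('')
  [15] 3/11 → 1 ('c')
  [16] 11/15 → 2 ('cb')
  [17] 15/2 → 1 ('c')
  [18] 2/1 → 2 ('cc')
  [19] 1/20 → 0 ('')
  [20] 20/18 → 2 ('da')
  [21] 18/10 → 1 ('d')
  [22] 10/14 → 3 ('dcb')

[0, 2, 2, 1, 1, 2, 0, 1, 2, 1, 2, 3, 1, 2, 0, 1, 2, 1, 2, 0, 2, 1, 3]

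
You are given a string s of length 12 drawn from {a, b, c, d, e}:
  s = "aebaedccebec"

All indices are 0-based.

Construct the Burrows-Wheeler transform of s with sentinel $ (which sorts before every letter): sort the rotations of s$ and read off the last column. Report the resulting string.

rank  rotation       last
    0  $aebaedccebec  c
    1  aebaedccebec$  $
    2  aedccebec$aeb  b
    3  baedccebec$ae  e
    4  bec$aebaedcce  e
    5  c$aebaedccebe  e
    6  ccebec$aebaed  d
    7  cebec$aebaedc  c
    8  dccebec$aebae  e
    9  ebaedccebec$a  a
   10  ebec$aebaedcc  c
   11  ec$aebaedcceb  b
   12  edccebec$aeba  a

c$beeedceacba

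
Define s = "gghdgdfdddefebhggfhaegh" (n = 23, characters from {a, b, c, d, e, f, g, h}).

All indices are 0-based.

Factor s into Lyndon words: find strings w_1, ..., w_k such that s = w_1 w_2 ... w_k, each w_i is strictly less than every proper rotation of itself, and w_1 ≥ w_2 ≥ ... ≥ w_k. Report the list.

["ggh", "dg", "df", "dddefe", "bhggfh", "aegh"]

emit factor 1: 'ggh' (i=0, period=3)
emit factor 2: 'dg' (i=3, period=2)
emit factor 3: 'df' (i=5, period=2)
emit factor 4: 'dddefe' (i=7, period=6)
emit factor 5: 'bhggfh' (i=13, period=6)
emit factor 6: 'aegh' (i=19, period=4)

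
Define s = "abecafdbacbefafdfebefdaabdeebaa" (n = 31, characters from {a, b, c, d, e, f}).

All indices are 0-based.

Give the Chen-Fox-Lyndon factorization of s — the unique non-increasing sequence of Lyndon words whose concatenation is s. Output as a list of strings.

emit factor 1: 'abecafdbacbefafdfebefd' (i=0, period=22)
emit factor 2: 'aabdeeb' (i=22, period=7)
emit factor 3: 'a' (i=29, period=1)
emit factor 4: 'a' (i=30, period=1)

["abecafdbacbefafdfebefd", "aabdeeb", "a", "a"]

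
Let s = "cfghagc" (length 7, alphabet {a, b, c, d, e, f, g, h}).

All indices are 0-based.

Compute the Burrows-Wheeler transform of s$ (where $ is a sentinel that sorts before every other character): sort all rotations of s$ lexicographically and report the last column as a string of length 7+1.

chg$cafg

rank  rotation  last
    0  $cfghagc  c
    1  agc$cfgh  h
    2  c$cfghag  g
    3  cfghagc$  $
    4  fghagc$c  c
    5  gc$cfgha  a
    6  ghagc$cf  f
    7  hagc$cfg  g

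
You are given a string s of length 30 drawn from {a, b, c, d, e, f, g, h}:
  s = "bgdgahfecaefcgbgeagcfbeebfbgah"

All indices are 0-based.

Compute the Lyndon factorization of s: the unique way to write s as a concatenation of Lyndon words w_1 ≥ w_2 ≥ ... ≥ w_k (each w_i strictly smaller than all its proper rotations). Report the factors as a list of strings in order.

emit factor 1: 'bgdg' (i=0, period=4)
emit factor 2: 'ahfec' (i=4, period=5)
emit factor 3: 'aefcgbgeagcfbeebfbgah' (i=9, period=21)

["bgdg", "ahfec", "aefcgbgeagcfbeebfbgah"]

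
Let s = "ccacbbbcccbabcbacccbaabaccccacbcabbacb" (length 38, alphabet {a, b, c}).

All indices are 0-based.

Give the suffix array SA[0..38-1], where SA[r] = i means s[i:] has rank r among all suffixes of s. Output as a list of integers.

[20, 21, 32, 11, 35, 2, 28, 15, 23, 37, 19, 10, 34, 14, 22, 33, 4, 5, 30, 12, 6, 31, 1, 27, 36, 18, 9, 13, 3, 29, 0, 26, 17, 8, 25, 16, 7, 24]

sorted suffixes:
  #0 SA[0]=20  'aabaccccacbcabbacb'
  #1 SA[1]=21  'abaccccacbcabbacb'
  #2 SA[2]=32  'abbacb'
  #3 SA[3]=11  'abcbacccbaabaccccacbcabbacb'
  #4 SA[4]=35  'acb'
  #5 SA[5]=2  'acbbbcccbabcbacccbaabaccccacbcabbacb'
  #6 SA[6]=28  'acbcabbacb'
  #7 SA[7]=15  'acccbaabaccccacbcabbacb'
  #8 SA[8]=23  'accccacbcabbacb'
  #9 SA[9]=37  'b'
  #10 SA[10]=19  'baabaccccacbcabbacb'
  #11 SA[11]=10  'babcbacccbaabaccccacbcabbacb'
  #12 SA[12]=34  'bacb'
  #13 SA[13]=14  'bacccbaabaccccacbcabbacb'
  #14 SA[14]=22  'baccccacbcabbacb'
  #15 SA[15]=33  'bbacb'
  #16 SA[16]=4  'bbbcccbabcbacccbaabaccccacbcabbacb'
  #17 SA[17]=5  'bbcccbabcbacccbaabaccccacbcabbacb'
  #18 SA[18]=30  'bcabbacb'
  #19 SA[19]=12  'bcbacccbaabaccccacbcabbacb'
  #20 SA[20]=6  'bcccbabcbacccbaabaccccacbcabbacb'
  #21 SA[21]=31  'cabbacb'
  #22 SA[22]=1  'cacbbbcccbabcbacccbaabaccccacbcabbacb'
  #23 SA[23]=27  'cacbcabbacb'
  #24 SA[24]=36  'cb'
  #25 SA[25]=18  'cbaabaccccacbcabbacb'
  #26 SA[26]=9  'cbabcbacccbaabaccccacbcabbacb'
  #27 SA[27]=13  'cbacccbaabaccccacbcabbacb'
  #28 SA[28]=3  'cbbbcccbabcbacccbaabaccccacbcabbacb'
  #29 SA[29]=29  'cbcabbacb'
  #30 SA[30]=0  'ccacbbbcccbabcbacccbaabaccccacbcabbacb'
  #31 SA[31]=26  'ccacbcabbacb'
  #32 SA[32]=17  'ccbaabaccccacbcabbacb'
  #33 SA[33]=8  'ccbabcbacccbaabaccccacbcabbacb'
  #34 SA[34]=25  'cccacbcabbacb'
  #35 SA[35]=16  'cccbaabaccccacbcabbacb'
  #36 SA[36]=7  'cccbabcbacccbaabaccccacbcabbacb'
  #37 SA[37]=24  'ccccacbcabbacb'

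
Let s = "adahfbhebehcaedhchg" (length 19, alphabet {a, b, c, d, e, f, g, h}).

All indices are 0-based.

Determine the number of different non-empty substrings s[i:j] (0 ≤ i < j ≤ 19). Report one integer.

178

rank→(start, suffix):
  0 → (0, 'adahfbhebehcaedhchg')
  1 → (12, 'aedhchg')
  2 → (2, 'ahfbhebehcaedhchg')
  3 → (8, 'behcaedhchg')
  4 → (5, 'bhebehcaedhchg')
  5 → (11, 'caedhchg')
  6 → (16, 'chg')
  7 → (1, 'dahfbhebehcaedhchg')
  8 → (14, 'dhchg')
  9 → (7, 'ebehcaedhchg')
  10 → (13, 'edhchg')
  11 → (9, 'ehcaedhchg')
  12 → (4, 'fbhebehcaedhchg')
  13 → (18, 'g')
  14 → (10, 'hcaedhchg')
  15 → (15, 'hchg')
  16 → (6, 'hebehcaedhchg')
  17 → (3, 'hfbhebehcaedhchg')
  18 → (17, 'hg')

SA = [0, 12, 2, 8, 5, 11, 16, 1, 14, 7, 13, 9, 4, 18, 10, 15, 6, 3, 17]
i: (SA[i-1],SA[i]) lcp shared
  1: (0,12) 1 'a'
  2: (12,2) 1 'a'
  3: (2,8) 0 ''
  4: (8,5) 1 'b'
  5: (5,11) 0 ''
  6: (11,16) 1 'c'
  7: (16,1) 0 ''
  8: (1,14) 1 'd'
  9: (14,7) 0 ''
  10: (7,13) 1 'e'
  11: (13,9) 1 'e'
  12: (9,4) 0 ''
  13: (4,18) 0 ''
  14: (18,10) 0 ''
  15: (10,15) 2 'hc'
  16: (15,6) 1 'h'
  17: (6,3) 1 'h'
  18: (3,17) 1 'h'

n(n+1)/2 = 19·20/2 = 190
Σ LCP = 0 + 1 + 1 + 0 + 1 + 0 + 1 + 0 + 1 + 0 + 1 + 1 + 0 + 0 + 0 + 2 + 1 + 1 + 1 = 12
distinct = 190 − 12 = 178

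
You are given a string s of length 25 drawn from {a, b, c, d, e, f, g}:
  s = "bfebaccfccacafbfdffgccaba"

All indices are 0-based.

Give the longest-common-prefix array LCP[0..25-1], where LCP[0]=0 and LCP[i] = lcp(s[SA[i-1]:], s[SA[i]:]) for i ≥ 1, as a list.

[0, 1, 1, 2, 1, 0, 2, 1, 2, 0, 2, 2, 1, 3, 2, 1, 0, 0, 0, 1, 1, 1, 1, 1, 0]

rank→(start, suffix):
  0 → (24, 'a')
  1 → (22, 'aba')
  2 → (10, 'acafbfdffgccaba')
  3 → (4, 'accfccacafbfdffgccaba')
  4 → (12, 'afbfdffgccaba')
  5 → (23, 'ba')
  6 → (3, 'baccfccacafbfdffgccaba')
  7 → (14, 'bfdffgccaba')
  8 → (0, 'bfebaccfccacafbfdffgccaba')
  9 → (21, 'caba')
  10 → (9, 'cacafbfdffgccaba')
  11 → (11, 'cafbfdffgccaba')
  12 → (20, 'ccaba')
  13 → (8, 'ccacafbfdffgccaba')
  14 → (5, 'ccfccacafbfdffgccaba')
  15 → (6, 'cfccacafbfdffgccaba')
  16 → (16, 'dffgccaba')
  17 → (2, 'ebaccfccacafbfdffgccaba')
  18 → (13, 'fbfdffgccaba')
  19 → (7, 'fccacafbfdffgccaba')
  20 → (15, 'fdffgccaba')
  21 → (1, 'febaccfccacafbfdffgccaba')
  22 → (17, 'ffgccaba')
  23 → (18, 'fgccaba')
  24 → (19, 'gccaba')

SA = [24, 22, 10, 4, 12, 23, 3, 14, 0, 21, 9, 11, 20, 8, 5, 6, 16, 2, 13, 7, 15, 1, 17, 18, 19]
i: (SA[i-1],SA[i]) lcp shared
  1: (24,22) 1 'a'
  2: (22,10) 1 'a'
  3: (10,4) 2 'ac'
  4: (4,12) 1 'a'
  5: (12,23) 0 ''
  6: (23,3) 2 'ba'
  7: (3,14) 1 'b'
  8: (14,0) 2 'bf'
  9: (0,21) 0 ''
  10: (21,9) 2 'ca'
  11: (9,11) 2 'ca'
  12: (11,20) 1 'c'
  13: (20,8) 3 'cca'
  14: (8,5) 2 'cc'
  15: (5,6) 1 'c'
  16: (6,16) 0 ''
  17: (16,2) 0 ''
  18: (2,13) 0 ''
  19: (13,7) 1 'f'
  20: (7,15) 1 'f'
  21: (15,1) 1 'f'
  22: (1,17) 1 'f'
  23: (17,18) 1 'f'
  24: (18,19) 0 ''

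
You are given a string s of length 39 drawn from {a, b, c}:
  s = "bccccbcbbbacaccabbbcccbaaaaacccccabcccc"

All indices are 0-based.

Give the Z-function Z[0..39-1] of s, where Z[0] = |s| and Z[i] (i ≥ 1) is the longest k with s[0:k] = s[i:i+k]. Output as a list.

Z[0]=39
i=1: i≥r, start 0; Z[1]=0
i=2: i≥r, start 0; Z[2]=0
i=3: i≥r, start 0; Z[3]=0
i=4: i≥r, start 0; Z[4]=0
i=5: i≥r, start 0; Z[5]=2 grow→box=[5,7)
i=6: min(r-i=1, Z[1]=0)=0; Z[6]=0
i=7: i≥r, start 0; Z[7]=1 grow→box=[7,8)
i=8: i≥r, start 0; Z[8]=1 grow→box=[8,9)
i=9: i≥r, start 0; Z[9]=1 grow→box=[9,10)
i=10: i≥r, start 0; Z[10]=0
i=11: i≥r, start 0; Z[11]=0
i=12: i≥r, start 0; Z[12]=0
i=13: i≥r, start 0; Z[13]=0
i=14: i≥r, start 0; Z[14]=0
i=15: i≥r, start 0; Z[15]=0
i=16: i≥r, start 0; Z[16]=1 grow→box=[16,17)
i=17: i≥r, start 0; Z[17]=1 grow→box=[17,18)
i=18: i≥r, start 0; Z[18]=4 grow→box=[18,22)
i=19: min(r-i=3, Z[1]=0)=0; Z[19]=0
i=20: min(r-i=2, Z[2]=0)=0; Z[20]=0
i=21: min(r-i=1, Z[3]=0)=0; Z[21]=0
i=22: i≥r, start 0; Z[22]=1 grow→box=[22,23)
i=23: i≥r, start 0; Z[23]=0
i=24: i≥r, start 0; Z[24]=0
i=25: i≥r, start 0; Z[25]=0
i=26: i≥r, start 0; Z[26]=0
i=27: i≥r, start 0; Z[27]=0
i=28: i≥r, start 0; Z[28]=0
i=29: i≥r, start 0; Z[29]=0
i=30: i≥r, start 0; Z[30]=0
i=31: i≥r, start 0; Z[31]=0
i=32: i≥r, start 0; Z[32]=0
i=33: i≥r, start 0; Z[33]=0
i=34: i≥r, start 0; Z[34]=5 grow→box=[34,39)
i=35: min(r-i=4, Z[1]=0)=0; Z[35]=0
i=36: min(r-i=3, Z[2]=0)=0; Z[36]=0
i=37: min(r-i=2, Z[3]=0)=0; Z[37]=0
i=38: min(r-i=1, Z[4]=0)=0; Z[38]=0

[39, 0, 0, 0, 0, 2, 0, 1, 1, 1, 0, 0, 0, 0, 0, 0, 1, 1, 4, 0, 0, 0, 1, 0, 0, 0, 0, 0, 0, 0, 0, 0, 0, 0, 5, 0, 0, 0, 0]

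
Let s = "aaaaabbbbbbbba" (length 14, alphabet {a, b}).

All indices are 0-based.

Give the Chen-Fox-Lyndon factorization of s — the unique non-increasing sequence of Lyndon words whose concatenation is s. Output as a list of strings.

["aaaaabbbbbbbb", "a"]

emit factor 1: 'aaaaabbbbbbbb' (i=0, period=13)
emit factor 2: 'a' (i=13, period=1)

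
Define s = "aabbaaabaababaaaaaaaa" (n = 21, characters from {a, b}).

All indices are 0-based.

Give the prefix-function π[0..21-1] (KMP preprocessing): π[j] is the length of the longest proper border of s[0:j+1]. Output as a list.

π[0] = 0
j=1 s[j]='a': π[1]=1 (border 'a')
j=2 s[j]='b': k: 1→0; π[2]=0 (border '')
j=3 s[j]='b': π[3]=0 (border '')
j=4 s[j]='a': π[4]=1 (border 'a')
j=5 s[j]='a': π[5]=2 (border 'aa')
j=6 s[j]='a': k: 2→1; π[6]=2 (border 'aa')
j=7 s[j]='b': π[7]=3 (border 'aab')
j=8 s[j]='a': k: 3→0; π[8]=1 (border 'a')
j=9 s[j]='a': π[9]=2 (border 'aa')
j=10 s[j]='b': π[10]=3 (border 'aab')
j=11 s[j]='a': k: 3→0; π[11]=1 (border 'a')
j=12 s[j]='b': k: 1→0; π[12]=0 (border '')
j=13 s[j]='a': π[13]=1 (border 'a')
j=14 s[j]='a': π[14]=2 (border 'aa')
j=15 s[j]='a': k: 2→1; π[15]=2 (border 'aa')
j=16 s[j]='a': k: 2→1; π[16]=2 (border 'aa')
j=17 s[j]='a': k: 2→1; π[17]=2 (border 'aa')
j=18 s[j]='a': k: 2→1; π[18]=2 (border 'aa')
j=19 s[j]='a': k: 2→1; π[19]=2 (border 'aa')
j=20 s[j]='a': k: 2→1; π[20]=2 (border 'aa')

[0, 1, 0, 0, 1, 2, 2, 3, 1, 2, 3, 1, 0, 1, 2, 2, 2, 2, 2, 2, 2]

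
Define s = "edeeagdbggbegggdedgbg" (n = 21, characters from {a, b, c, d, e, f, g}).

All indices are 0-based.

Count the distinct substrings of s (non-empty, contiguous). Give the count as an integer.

208

rank→(start, suffix):
  0 → (4, 'agdbggbegggdedgbg')
  1 → (10, 'begggdedgbg')
  2 → (19, 'bg')
  3 → (7, 'bggbegggdedgbg')
  4 → (6, 'dbggbegggdedgbg')
  5 → (15, 'dedgbg')
  6 → (1, 'deeagdbggbegggdedgbg')
  7 → (17, 'dgbg')
  8 → (3, 'eagdbggbegggdedgbg')
  9 → (0, 'edeeagdbggbegggdedgbg')
  10 → (16, 'edgbg')
  11 → (2, 'eeagdbggbegggdedgbg')
  12 → (11, 'egggdedgbg')
  13 → (20, 'g')
  14 → (9, 'gbegggdedgbg')
  15 → (18, 'gbg')
  16 → (5, 'gdbggbegggdedgbg')
  17 → (14, 'gdedgbg')
  18 → (8, 'ggbegggdedgbg')
  19 → (13, 'ggdedgbg')
  20 → (12, 'gggdedgbg')

SA = [4, 10, 19, 7, 6, 15, 1, 17, 3, 0, 16, 2, 11, 20, 9, 18, 5, 14, 8, 13, 12]
i: (SA[i-1],SA[i]) lcp shared
  1: (4,10) 0 ''
  2: (10,19) 1 'b'
  3: (19,7) 2 'bg'
  4: (7,6) 0 ''
  5: (6,15) 1 'd'
  6: (15,1) 2 'de'
  7: (1,17) 1 'd'
  8: (17,3) 0 ''
  9: (3,0) 1 'e'
  10: (0,16) 2 'ed'
  11: (16,2) 1 'e'
  12: (2,11) 1 'e'
  13: (11,20) 0 ''
  14: (20,9) 1 'g'
  15: (9,18) 2 'gb'
  16: (18,5) 1 'g'
  17: (5,14) 2 'gd'
  18: (14,8) 1 'g'
  19: (8,13) 2 'gg'
  20: (13,12) 2 'gg'

n(n+1)/2 = 21·22/2 = 231
Σ LCP = 0 + 0 + 1 + 2 + 0 + 1 + 2 + 1 + 0 + 1 + 2 + 1 + 1 + 0 + 1 + 2 + 1 + 2 + 1 + 2 + 2 = 23
distinct = 231 − 23 = 208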